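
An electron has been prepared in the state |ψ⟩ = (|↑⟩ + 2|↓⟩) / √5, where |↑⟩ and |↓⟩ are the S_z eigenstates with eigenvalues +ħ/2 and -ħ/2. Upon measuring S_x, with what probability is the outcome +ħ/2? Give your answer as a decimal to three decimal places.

|+x⟩ = (|↑⟩ + |↓⟩)/√2, so ⟨+x|ψ⟩ = (3) / (√2·√5).
P = |3|² / 10 = 9/10.

0.900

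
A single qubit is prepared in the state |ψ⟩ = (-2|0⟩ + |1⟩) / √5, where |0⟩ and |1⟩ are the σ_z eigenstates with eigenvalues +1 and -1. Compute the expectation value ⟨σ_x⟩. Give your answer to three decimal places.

-0.800

⟨σ_x⟩ = 2 Re(a* b)/(|a|²+|b|²) with a = -2, b = 1.
a* b = -2, so ⟨σ_x⟩ = -4/5.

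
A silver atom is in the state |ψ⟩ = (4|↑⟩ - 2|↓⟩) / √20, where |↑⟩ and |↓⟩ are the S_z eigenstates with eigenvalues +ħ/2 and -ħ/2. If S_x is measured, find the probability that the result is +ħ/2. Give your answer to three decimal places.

|+x⟩ = (|↑⟩ + |↓⟩)/√2, so ⟨+x|ψ⟩ = (2) / (√2·√20).
P = |2|² / 40 = 4/40.

0.100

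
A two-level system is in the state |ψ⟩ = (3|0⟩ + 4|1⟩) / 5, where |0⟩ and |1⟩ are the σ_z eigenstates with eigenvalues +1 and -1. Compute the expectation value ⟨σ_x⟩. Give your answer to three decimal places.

0.960

⟨σ_x⟩ = 2 Re(a* b)/(|a|²+|b|²) with a = 3, b = 4.
a* b = 12, so ⟨σ_x⟩ = 24/25.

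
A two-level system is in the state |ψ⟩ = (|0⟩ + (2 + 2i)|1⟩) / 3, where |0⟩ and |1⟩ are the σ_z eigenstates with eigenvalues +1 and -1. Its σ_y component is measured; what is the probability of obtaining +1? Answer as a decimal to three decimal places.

|+y⟩ = (|0⟩ + i|1⟩)/√2, so ⟨+y|ψ⟩ = (3 - 2i) / (√2·3).
P = |3 - 2i|² / 18 = 13/18.

0.722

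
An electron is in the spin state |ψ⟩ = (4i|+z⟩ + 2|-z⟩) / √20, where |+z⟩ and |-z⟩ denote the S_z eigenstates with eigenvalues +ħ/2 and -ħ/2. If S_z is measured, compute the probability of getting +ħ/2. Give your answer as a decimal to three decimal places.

0.800

The +ħ/2 outcome corresponds to |+z⟩. Its amplitude in |ψ⟩ is 4i/√20.
P = |4i|² / 20 = 16/20.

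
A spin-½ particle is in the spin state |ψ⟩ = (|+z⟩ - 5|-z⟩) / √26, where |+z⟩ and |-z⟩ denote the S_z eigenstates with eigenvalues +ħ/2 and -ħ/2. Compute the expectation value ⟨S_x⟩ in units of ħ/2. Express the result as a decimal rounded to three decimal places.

-0.385

⟨σ_x⟩ = 2 Re(a* b)/(|a|²+|b|²) with a = 1, b = -5.
a* b = -5, so ⟨σ_x⟩ = -10/26.
⟨S_x⟩ = (ħ/2)·⟨σ_x⟩.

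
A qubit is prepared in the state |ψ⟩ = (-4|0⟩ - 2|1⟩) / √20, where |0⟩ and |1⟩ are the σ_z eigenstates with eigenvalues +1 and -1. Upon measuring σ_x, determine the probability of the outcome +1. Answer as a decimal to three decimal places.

0.900

|+x⟩ = (|0⟩ + |1⟩)/√2, so ⟨+x|ψ⟩ = (-6) / (√2·√20).
P = |-6|² / 40 = 36/40.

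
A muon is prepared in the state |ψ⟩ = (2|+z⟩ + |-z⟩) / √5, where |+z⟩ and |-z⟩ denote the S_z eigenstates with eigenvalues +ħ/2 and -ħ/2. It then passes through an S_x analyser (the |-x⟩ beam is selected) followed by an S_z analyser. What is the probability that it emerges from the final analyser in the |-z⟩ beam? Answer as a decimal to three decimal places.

First analyser (S_x): P(|-x⟩) = |⟨-x|ψ⟩|² = 1/10.
After stage 1 the state is |-x⟩; P(|-z⟩) = |⟨-z|-x⟩|² = 1/2.
Joint probability = 1/10 × 1/2 = 0.050.

0.050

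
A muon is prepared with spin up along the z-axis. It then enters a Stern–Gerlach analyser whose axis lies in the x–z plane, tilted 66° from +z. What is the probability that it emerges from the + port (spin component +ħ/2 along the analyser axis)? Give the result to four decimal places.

For spin-½, the probability of finding spin-up along an axis at angle θ to the initial spin direction is cos²(θ/2); spin-down is sin²(θ/2).
θ = 66°, so P = cos²(33°) ≈ 0.7034.

0.7034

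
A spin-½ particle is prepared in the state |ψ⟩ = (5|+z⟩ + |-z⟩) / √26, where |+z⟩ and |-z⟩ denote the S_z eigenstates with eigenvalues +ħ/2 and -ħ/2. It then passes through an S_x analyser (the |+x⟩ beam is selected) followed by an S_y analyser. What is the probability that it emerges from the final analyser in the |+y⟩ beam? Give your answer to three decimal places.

0.346

First analyser (S_x): P(|+x⟩) = |⟨+x|ψ⟩|² = 36/52.
After stage 1 the state is |+x⟩; P(|+y⟩) = |⟨+y|+x⟩|² = 1/2.
Joint probability = 36/52 × 1/2 = 0.346.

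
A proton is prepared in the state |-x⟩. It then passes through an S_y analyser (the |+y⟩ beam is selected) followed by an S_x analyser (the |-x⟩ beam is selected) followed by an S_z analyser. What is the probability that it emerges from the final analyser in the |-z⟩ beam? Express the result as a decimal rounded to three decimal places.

First analyser (S_y): from |-x⟩, P(|+y⟩) = 1/2.
After stage 1 the state is |+y⟩; P(|-x⟩) = |⟨-x|+y⟩|² = 1/2.
After stage 2 the state is |-x⟩; P(|-z⟩) = |⟨-z|-x⟩|² = 1/2.
Joint probability = 1/2 × 1/2 × 1/2 = 0.125.

0.125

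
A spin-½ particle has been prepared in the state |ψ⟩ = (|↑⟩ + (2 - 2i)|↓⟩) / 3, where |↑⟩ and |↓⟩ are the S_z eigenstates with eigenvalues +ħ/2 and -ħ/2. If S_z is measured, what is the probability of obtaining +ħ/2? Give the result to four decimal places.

0.1111

The +ħ/2 outcome corresponds to |↑⟩. Its amplitude in |ψ⟩ is 1/3.
P = |1|² / 9 = 1/9.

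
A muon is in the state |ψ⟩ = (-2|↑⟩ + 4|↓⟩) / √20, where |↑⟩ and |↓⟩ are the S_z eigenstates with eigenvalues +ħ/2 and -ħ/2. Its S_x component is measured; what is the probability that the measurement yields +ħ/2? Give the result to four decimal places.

0.1000

|+x⟩ = (|↑⟩ + |↓⟩)/√2, so ⟨+x|ψ⟩ = (2) / (√2·√20).
P = |2|² / 40 = 4/40.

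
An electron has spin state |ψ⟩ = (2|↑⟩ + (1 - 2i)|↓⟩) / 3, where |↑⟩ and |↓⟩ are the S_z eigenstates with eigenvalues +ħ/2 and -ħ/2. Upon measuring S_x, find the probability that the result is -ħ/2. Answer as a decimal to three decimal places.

0.278

|-x⟩ = (|↑⟩ - |↓⟩)/√2, so ⟨-x|ψ⟩ = (1 + 2i) / (√2·3).
P = |1 + 2i|² / 18 = 5/18.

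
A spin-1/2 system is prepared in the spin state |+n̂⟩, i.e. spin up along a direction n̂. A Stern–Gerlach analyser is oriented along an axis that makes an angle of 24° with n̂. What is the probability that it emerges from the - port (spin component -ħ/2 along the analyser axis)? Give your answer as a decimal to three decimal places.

0.043

For spin-½, the probability of finding spin-up along an axis at angle θ to the initial spin direction is cos²(θ/2); spin-down is sin²(θ/2).
θ = 24°, so P = sin²(12°) ≈ 0.043.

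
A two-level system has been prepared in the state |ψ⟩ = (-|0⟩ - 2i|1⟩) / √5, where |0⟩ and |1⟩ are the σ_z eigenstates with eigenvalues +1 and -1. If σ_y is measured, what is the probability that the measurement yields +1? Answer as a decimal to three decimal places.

|+y⟩ = (|0⟩ + i|1⟩)/√2, so ⟨+y|ψ⟩ = (-3) / (√2·√5).
P = |-3|² / 10 = 9/10.

0.900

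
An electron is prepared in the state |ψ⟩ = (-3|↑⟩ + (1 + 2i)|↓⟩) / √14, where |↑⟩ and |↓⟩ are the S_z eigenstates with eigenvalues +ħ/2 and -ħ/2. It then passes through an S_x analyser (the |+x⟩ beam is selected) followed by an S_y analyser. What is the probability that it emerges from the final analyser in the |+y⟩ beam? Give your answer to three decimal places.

0.143

First analyser (S_x): P(|+x⟩) = |⟨+x|ψ⟩|² = 8/28.
After stage 1 the state is |+x⟩; P(|+y⟩) = |⟨+y|+x⟩|² = 1/2.
Joint probability = 8/28 × 1/2 = 0.143.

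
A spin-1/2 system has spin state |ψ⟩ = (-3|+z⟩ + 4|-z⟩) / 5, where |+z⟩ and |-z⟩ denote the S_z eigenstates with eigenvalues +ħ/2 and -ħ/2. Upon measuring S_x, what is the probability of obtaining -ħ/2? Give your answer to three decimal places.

0.980

|-x⟩ = (|+z⟩ - |-z⟩)/√2, so ⟨-x|ψ⟩ = (-7) / (√2·5).
P = |-7|² / 50 = 49/50.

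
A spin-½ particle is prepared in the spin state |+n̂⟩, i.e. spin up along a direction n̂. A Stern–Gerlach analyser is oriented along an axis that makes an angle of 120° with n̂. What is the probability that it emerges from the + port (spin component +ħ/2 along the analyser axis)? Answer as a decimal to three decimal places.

0.250

For spin-½, the probability of finding spin-up along an axis at angle θ to the initial spin direction is cos²(θ/2); spin-down is sin²(θ/2).
θ = 120°, so P = cos²(60°) ≈ 0.250.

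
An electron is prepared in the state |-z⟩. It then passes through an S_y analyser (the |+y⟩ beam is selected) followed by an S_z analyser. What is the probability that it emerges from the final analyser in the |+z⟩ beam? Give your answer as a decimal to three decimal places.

0.250

First analyser (S_y): from |-z⟩, P(|+y⟩) = 1/2.
After stage 1 the state is |+y⟩; P(|+z⟩) = |⟨+z|+y⟩|² = 1/2.
Joint probability = 1/2 × 1/2 = 0.250.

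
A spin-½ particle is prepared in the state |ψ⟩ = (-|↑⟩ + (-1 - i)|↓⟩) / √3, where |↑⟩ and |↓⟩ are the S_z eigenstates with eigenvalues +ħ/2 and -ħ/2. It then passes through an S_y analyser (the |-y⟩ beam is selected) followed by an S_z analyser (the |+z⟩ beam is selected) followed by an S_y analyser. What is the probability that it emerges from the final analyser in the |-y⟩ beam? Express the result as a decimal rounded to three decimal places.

First analyser (S_y): P(|-y⟩) = |⟨-y|ψ⟩|² = 1/6.
After stage 1 the state is |-y⟩; P(|+z⟩) = |⟨+z|-y⟩|² = 1/2.
After stage 2 the state is |+z⟩; P(|-y⟩) = |⟨-y|+z⟩|² = 1/2.
Joint probability = 1/6 × 1/2 × 1/2 = 0.042.

0.042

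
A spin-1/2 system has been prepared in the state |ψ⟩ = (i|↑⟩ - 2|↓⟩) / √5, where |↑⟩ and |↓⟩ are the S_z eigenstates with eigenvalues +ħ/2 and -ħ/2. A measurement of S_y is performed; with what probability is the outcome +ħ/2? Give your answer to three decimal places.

0.900

|+y⟩ = (|↑⟩ + i|↓⟩)/√2, so ⟨+y|ψ⟩ = (3i) / (√2·√5).
P = |3i|² / 10 = 9/10.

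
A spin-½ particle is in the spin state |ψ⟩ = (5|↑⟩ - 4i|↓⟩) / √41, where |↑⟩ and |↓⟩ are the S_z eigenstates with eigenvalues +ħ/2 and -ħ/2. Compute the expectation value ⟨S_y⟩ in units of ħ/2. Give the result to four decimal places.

⟨σ_y⟩ = 2 Im(a* b)/(|a|²+|b|²) with a = 5, b = -4i.
a* b = -20i, so ⟨σ_y⟩ = -40/41.
⟨S_y⟩ = (ħ/2)·⟨σ_y⟩.

-0.9756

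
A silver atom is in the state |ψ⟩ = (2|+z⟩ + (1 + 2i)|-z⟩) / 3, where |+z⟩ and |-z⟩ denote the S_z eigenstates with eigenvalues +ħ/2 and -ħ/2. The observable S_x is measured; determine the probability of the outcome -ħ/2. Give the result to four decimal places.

|-x⟩ = (|+z⟩ - |-z⟩)/√2, so ⟨-x|ψ⟩ = (1 - 2i) / (√2·3).
P = |1 - 2i|² / 18 = 5/18.

0.2778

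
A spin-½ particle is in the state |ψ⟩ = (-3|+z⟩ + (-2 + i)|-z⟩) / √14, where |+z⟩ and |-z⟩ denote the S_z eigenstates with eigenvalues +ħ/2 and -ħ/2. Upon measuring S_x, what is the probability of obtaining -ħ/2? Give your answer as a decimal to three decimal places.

0.071

|-x⟩ = (|+z⟩ - |-z⟩)/√2, so ⟨-x|ψ⟩ = (-1 - i) / (√2·√14).
P = |-1 - i|² / 28 = 2/28.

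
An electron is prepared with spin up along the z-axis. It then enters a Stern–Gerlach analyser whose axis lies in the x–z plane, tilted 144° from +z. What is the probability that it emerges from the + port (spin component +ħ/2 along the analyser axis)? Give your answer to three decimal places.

For spin-½, the probability of finding spin-up along an axis at angle θ to the initial spin direction is cos²(θ/2); spin-down is sin²(θ/2).
θ = 144°, so P = cos²(72°) ≈ 0.095.

0.095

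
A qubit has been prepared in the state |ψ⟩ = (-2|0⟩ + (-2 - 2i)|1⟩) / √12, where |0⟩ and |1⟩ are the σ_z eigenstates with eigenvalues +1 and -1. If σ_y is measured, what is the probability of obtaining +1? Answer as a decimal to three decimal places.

|+y⟩ = (|0⟩ + i|1⟩)/√2, so ⟨+y|ψ⟩ = (-4 + 2i) / (√2·√12).
P = |-4 + 2i|² / 24 = 20/24.

0.833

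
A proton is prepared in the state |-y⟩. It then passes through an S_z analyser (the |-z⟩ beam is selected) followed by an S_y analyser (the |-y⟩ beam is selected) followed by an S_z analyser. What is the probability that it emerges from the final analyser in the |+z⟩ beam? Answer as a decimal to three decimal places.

0.125

First analyser (S_z): from |-y⟩, P(|-z⟩) = 1/2.
After stage 1 the state is |-z⟩; P(|-y⟩) = |⟨-y|-z⟩|² = 1/2.
After stage 2 the state is |-y⟩; P(|+z⟩) = |⟨+z|-y⟩|² = 1/2.
Joint probability = 1/2 × 1/2 × 1/2 = 0.125.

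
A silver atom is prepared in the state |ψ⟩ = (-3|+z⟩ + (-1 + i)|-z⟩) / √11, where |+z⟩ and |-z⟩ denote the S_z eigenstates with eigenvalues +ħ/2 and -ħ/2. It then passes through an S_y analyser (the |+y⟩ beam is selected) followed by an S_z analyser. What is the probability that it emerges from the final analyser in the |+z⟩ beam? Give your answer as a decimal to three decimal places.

First analyser (S_y): P(|+y⟩) = |⟨+y|ψ⟩|² = 5/22.
After stage 1 the state is |+y⟩; P(|+z⟩) = |⟨+z|+y⟩|² = 1/2.
Joint probability = 5/22 × 1/2 = 0.114.

0.114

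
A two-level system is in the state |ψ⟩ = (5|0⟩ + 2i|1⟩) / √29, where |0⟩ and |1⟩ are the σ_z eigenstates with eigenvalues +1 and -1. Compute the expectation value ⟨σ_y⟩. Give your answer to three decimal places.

0.690

⟨σ_y⟩ = 2 Im(a* b)/(|a|²+|b|²) with a = 5, b = 2i.
a* b = 10i, so ⟨σ_y⟩ = 20/29.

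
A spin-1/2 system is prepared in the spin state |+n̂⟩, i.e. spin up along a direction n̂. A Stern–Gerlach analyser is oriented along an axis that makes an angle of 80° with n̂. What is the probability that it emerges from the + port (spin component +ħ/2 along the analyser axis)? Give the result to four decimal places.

For spin-½, the probability of finding spin-up along an axis at angle θ to the initial spin direction is cos²(θ/2); spin-down is sin²(θ/2).
θ = 80°, so P = cos²(40°) ≈ 0.5868.

0.5868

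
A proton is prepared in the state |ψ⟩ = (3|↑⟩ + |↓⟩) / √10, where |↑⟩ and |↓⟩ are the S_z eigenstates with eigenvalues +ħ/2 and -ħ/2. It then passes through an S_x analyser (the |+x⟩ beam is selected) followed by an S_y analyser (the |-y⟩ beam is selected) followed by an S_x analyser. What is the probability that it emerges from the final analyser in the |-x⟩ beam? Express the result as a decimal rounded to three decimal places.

0.200

First analyser (S_x): P(|+x⟩) = |⟨+x|ψ⟩|² = 16/20.
After stage 1 the state is |+x⟩; P(|-y⟩) = |⟨-y|+x⟩|² = 1/2.
After stage 2 the state is |-y⟩; P(|-x⟩) = |⟨-x|-y⟩|² = 1/2.
Joint probability = 16/20 × 1/2 × 1/2 = 0.200.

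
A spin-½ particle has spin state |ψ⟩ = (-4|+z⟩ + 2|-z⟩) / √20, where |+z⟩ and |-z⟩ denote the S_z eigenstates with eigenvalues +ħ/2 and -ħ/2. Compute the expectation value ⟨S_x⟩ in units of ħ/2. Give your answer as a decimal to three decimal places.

-0.800

⟨σ_x⟩ = 2 Re(a* b)/(|a|²+|b|²) with a = -4, b = 2.
a* b = -8, so ⟨σ_x⟩ = -16/20.
⟨S_x⟩ = (ħ/2)·⟨σ_x⟩.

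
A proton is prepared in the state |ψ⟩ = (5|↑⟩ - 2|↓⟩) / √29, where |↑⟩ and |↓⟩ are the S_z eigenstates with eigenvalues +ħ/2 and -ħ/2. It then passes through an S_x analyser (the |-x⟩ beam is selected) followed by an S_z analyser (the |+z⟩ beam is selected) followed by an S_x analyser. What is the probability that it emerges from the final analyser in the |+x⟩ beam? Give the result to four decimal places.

First analyser (S_x): P(|-x⟩) = |⟨-x|ψ⟩|² = 49/58.
After stage 1 the state is |-x⟩; P(|+z⟩) = |⟨+z|-x⟩|² = 1/2.
After stage 2 the state is |+z⟩; P(|+x⟩) = |⟨+x|+z⟩|² = 1/2.
Joint probability = 49/58 × 1/2 × 1/2 = 0.2112.

0.2112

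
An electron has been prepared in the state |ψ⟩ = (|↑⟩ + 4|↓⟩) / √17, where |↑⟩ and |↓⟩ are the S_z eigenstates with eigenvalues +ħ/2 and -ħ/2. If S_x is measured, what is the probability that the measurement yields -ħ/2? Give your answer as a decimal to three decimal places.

0.265

|-x⟩ = (|↑⟩ - |↓⟩)/√2, so ⟨-x|ψ⟩ = (-3) / (√2·√17).
P = |-3|² / 34 = 9/34.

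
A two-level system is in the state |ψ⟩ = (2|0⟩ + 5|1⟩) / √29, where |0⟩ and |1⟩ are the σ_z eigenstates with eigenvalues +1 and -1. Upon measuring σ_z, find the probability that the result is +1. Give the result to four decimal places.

0.1379

The +1 outcome corresponds to |0⟩. Its amplitude in |ψ⟩ is 2/√29.
P = |2|² / 29 = 4/29.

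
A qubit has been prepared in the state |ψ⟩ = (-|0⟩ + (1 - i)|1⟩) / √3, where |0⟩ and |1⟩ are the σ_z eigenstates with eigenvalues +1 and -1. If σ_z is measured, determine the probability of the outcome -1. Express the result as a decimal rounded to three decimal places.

The -1 outcome corresponds to |1⟩. Its amplitude in |ψ⟩ is (1 - i)/√3.
P = |1 - i|² / 3 = 2/3.

0.667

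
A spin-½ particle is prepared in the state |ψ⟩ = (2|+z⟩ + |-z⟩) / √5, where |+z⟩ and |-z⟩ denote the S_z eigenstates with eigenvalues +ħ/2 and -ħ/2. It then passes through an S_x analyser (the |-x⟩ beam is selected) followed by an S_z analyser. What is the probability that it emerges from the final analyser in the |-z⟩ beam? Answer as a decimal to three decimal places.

0.050

First analyser (S_x): P(|-x⟩) = |⟨-x|ψ⟩|² = 1/10.
After stage 1 the state is |-x⟩; P(|-z⟩) = |⟨-z|-x⟩|² = 1/2.
Joint probability = 1/10 × 1/2 = 0.050.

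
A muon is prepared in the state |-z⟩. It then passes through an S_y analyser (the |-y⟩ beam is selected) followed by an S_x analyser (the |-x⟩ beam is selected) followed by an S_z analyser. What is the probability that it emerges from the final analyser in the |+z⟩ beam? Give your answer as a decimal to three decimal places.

0.125

First analyser (S_y): from |-z⟩, P(|-y⟩) = 1/2.
After stage 1 the state is |-y⟩; P(|-x⟩) = |⟨-x|-y⟩|² = 1/2.
After stage 2 the state is |-x⟩; P(|+z⟩) = |⟨+z|-x⟩|² = 1/2.
Joint probability = 1/2 × 1/2 × 1/2 = 0.125.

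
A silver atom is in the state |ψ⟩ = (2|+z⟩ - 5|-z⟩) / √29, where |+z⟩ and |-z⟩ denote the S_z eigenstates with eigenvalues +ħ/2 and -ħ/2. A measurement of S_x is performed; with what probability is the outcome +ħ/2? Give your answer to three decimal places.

|+x⟩ = (|+z⟩ + |-z⟩)/√2, so ⟨+x|ψ⟩ = (-3) / (√2·√29).
P = |-3|² / 58 = 9/58.

0.155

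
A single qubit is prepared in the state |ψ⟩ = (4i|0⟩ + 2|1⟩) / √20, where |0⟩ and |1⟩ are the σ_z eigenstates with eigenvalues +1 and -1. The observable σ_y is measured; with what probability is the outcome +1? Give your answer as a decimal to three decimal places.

0.100

|+y⟩ = (|0⟩ + i|1⟩)/√2, so ⟨+y|ψ⟩ = (2i) / (√2·√20).
P = |2i|² / 40 = 4/40.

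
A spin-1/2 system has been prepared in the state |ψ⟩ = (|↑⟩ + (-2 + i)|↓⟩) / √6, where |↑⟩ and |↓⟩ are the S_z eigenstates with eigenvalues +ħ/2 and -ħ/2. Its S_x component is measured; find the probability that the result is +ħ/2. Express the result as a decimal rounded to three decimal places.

0.167

|+x⟩ = (|↑⟩ + |↓⟩)/√2, so ⟨+x|ψ⟩ = (-1 + i) / (√2·√6).
P = |-1 + i|² / 12 = 2/12.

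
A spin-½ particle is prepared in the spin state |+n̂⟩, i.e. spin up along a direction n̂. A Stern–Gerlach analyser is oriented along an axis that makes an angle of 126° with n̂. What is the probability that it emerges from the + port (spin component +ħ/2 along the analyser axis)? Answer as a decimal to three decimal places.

For spin-½, the probability of finding spin-up along an axis at angle θ to the initial spin direction is cos²(θ/2); spin-down is sin²(θ/2).
θ = 126°, so P = cos²(63°) ≈ 0.206.

0.206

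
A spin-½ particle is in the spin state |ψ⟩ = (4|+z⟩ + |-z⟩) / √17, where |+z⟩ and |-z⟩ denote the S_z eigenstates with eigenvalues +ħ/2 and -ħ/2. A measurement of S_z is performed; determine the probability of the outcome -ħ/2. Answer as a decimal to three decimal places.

0.059

The -ħ/2 outcome corresponds to |-z⟩. Its amplitude in |ψ⟩ is 1/√17.
P = |1|² / 17 = 1/17.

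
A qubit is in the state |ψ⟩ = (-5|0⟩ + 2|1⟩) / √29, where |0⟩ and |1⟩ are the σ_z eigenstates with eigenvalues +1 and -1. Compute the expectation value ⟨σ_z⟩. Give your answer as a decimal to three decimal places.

⟨σ_z⟩ = |a|² - |b|² divided by |a|²+|b|², with a, b the |0⟩, |1⟩ amplitudes.
= (25 - 4)/29 = 21/29.

0.724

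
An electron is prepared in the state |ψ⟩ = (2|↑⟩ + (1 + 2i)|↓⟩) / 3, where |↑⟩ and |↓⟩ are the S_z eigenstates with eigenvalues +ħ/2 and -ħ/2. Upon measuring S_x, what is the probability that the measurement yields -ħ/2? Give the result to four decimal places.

0.2778

|-x⟩ = (|↑⟩ - |↓⟩)/√2, so ⟨-x|ψ⟩ = (1 - 2i) / (√2·3).
P = |1 - 2i|² / 18 = 5/18.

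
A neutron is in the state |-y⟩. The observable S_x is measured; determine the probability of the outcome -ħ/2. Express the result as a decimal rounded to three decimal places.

In the S_z basis, |-y⟩ = (|↑⟩ - i|↓⟩)/√2 and |-x⟩ = (|↑⟩ - |↓⟩)/√2.
|⟨-x|-y⟩|² = 1/2.

0.500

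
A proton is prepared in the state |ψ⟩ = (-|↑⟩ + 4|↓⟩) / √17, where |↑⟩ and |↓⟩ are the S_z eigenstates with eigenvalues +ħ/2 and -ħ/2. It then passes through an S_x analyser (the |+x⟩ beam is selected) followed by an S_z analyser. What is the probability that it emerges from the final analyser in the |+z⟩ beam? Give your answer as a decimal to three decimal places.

0.132

First analyser (S_x): P(|+x⟩) = |⟨+x|ψ⟩|² = 9/34.
After stage 1 the state is |+x⟩; P(|+z⟩) = |⟨+z|+x⟩|² = 1/2.
Joint probability = 9/34 × 1/2 = 0.132.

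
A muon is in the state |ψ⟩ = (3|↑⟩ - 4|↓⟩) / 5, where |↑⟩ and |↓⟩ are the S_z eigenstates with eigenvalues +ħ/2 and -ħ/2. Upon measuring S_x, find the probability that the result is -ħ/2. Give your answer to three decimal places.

0.980

|-x⟩ = (|↑⟩ - |↓⟩)/√2, so ⟨-x|ψ⟩ = (7) / (√2·5).
P = |7|² / 50 = 49/50.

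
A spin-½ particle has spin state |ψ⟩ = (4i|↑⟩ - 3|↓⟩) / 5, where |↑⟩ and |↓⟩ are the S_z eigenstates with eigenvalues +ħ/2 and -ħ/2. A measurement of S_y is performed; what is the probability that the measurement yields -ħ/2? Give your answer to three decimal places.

0.020

|-y⟩ = (|↑⟩ - i|↓⟩)/√2, so ⟨-y|ψ⟩ = (i) / (√2·5).
P = |i|² / 50 = 1/50.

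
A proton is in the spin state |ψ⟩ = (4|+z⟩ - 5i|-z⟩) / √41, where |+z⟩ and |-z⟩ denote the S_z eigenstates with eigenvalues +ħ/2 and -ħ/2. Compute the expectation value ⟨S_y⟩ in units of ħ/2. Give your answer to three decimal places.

⟨σ_y⟩ = 2 Im(a* b)/(|a|²+|b|²) with a = 4, b = -5i.
a* b = -20i, so ⟨σ_y⟩ = -40/41.
⟨S_y⟩ = (ħ/2)·⟨σ_y⟩.

-0.976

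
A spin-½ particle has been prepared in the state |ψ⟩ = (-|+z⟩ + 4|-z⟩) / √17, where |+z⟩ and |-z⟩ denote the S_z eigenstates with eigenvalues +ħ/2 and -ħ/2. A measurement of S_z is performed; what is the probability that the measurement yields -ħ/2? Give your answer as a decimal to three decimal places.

0.941

The -ħ/2 outcome corresponds to |-z⟩. Its amplitude in |ψ⟩ is 4/√17.
P = |4|² / 17 = 16/17.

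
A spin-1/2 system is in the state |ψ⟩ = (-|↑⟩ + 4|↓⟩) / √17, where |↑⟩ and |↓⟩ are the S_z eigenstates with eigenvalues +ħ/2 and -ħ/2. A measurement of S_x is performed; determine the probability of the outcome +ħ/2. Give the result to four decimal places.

0.2647

|+x⟩ = (|↑⟩ + |↓⟩)/√2, so ⟨+x|ψ⟩ = (3) / (√2·√17).
P = |3|² / 34 = 9/34.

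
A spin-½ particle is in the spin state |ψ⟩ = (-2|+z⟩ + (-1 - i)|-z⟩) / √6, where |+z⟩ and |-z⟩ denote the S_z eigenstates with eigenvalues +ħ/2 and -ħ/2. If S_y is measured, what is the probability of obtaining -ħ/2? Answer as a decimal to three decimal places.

|-y⟩ = (|+z⟩ - i|-z⟩)/√2, so ⟨-y|ψ⟩ = (-1 - i) / (√2·√6).
P = |-1 - i|² / 12 = 2/12.

0.167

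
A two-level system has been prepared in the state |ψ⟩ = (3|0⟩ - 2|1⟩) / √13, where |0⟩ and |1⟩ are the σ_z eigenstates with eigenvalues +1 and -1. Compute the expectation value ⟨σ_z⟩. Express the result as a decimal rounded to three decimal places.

⟨σ_z⟩ = |a|² - |b|² divided by |a|²+|b|², with a, b the |0⟩, |1⟩ amplitudes.
= (9 - 4)/13 = 5/13.

0.385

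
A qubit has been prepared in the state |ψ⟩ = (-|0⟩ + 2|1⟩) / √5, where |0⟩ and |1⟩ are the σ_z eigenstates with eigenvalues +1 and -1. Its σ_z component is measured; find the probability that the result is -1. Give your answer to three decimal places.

0.800

The -1 outcome corresponds to |1⟩. Its amplitude in |ψ⟩ is 2/√5.
P = |2|² / 5 = 4/5.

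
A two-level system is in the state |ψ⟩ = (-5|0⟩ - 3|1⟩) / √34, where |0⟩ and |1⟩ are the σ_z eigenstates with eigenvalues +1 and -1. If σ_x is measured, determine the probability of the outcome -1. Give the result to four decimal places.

0.0588

|-x⟩ = (|0⟩ - |1⟩)/√2, so ⟨-x|ψ⟩ = (-2) / (√2·√34).
P = |-2|² / 68 = 4/68.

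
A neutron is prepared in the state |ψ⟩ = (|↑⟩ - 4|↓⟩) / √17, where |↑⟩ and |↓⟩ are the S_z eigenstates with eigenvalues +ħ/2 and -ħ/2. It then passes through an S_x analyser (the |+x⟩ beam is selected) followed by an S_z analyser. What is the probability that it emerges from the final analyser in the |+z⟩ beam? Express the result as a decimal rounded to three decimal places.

First analyser (S_x): P(|+x⟩) = |⟨+x|ψ⟩|² = 9/34.
After stage 1 the state is |+x⟩; P(|+z⟩) = |⟨+z|+x⟩|² = 1/2.
Joint probability = 9/34 × 1/2 = 0.132.

0.132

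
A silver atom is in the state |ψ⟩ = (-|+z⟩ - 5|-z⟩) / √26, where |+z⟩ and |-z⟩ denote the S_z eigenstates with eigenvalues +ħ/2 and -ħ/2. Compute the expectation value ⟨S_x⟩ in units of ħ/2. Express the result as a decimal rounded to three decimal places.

0.385

⟨σ_x⟩ = 2 Re(a* b)/(|a|²+|b|²) with a = -1, b = -5.
a* b = 5, so ⟨σ_x⟩ = 10/26.
⟨S_x⟩ = (ħ/2)·⟨σ_x⟩.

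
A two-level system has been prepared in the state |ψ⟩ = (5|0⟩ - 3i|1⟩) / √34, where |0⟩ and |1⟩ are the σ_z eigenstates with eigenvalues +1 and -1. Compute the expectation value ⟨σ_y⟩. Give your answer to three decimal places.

-0.882

⟨σ_y⟩ = 2 Im(a* b)/(|a|²+|b|²) with a = 5, b = -3i.
a* b = -15i, so ⟨σ_y⟩ = -30/34.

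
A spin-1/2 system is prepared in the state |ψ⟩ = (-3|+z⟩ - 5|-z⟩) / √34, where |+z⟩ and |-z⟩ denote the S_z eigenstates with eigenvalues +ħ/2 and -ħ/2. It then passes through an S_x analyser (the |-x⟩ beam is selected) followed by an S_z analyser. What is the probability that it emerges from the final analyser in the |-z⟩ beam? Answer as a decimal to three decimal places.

First analyser (S_x): P(|-x⟩) = |⟨-x|ψ⟩|² = 4/68.
After stage 1 the state is |-x⟩; P(|-z⟩) = |⟨-z|-x⟩|² = 1/2.
Joint probability = 4/68 × 1/2 = 0.029.

0.029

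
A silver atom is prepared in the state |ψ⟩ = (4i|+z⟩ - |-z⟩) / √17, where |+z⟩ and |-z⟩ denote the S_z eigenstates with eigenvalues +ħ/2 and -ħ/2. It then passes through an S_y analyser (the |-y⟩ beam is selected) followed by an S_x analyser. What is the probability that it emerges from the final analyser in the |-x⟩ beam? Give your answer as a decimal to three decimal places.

0.132

First analyser (S_y): P(|-y⟩) = |⟨-y|ψ⟩|² = 9/34.
After stage 1 the state is |-y⟩; P(|-x⟩) = |⟨-x|-y⟩|² = 1/2.
Joint probability = 9/34 × 1/2 = 0.132.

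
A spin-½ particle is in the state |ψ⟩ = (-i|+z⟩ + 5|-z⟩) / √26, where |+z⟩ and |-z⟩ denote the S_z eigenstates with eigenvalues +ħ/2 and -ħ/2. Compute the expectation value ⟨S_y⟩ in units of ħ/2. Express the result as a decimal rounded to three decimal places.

⟨σ_y⟩ = 2 Im(a* b)/(|a|²+|b|²) with a = -i, b = 5.
a* b = 5i, so ⟨σ_y⟩ = 10/26.
⟨S_y⟩ = (ħ/2)·⟨σ_y⟩.

0.385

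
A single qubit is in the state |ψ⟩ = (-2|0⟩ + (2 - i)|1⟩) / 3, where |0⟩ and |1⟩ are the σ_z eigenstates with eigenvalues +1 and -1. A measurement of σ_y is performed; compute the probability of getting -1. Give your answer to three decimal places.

|-y⟩ = (|0⟩ - i|1⟩)/√2, so ⟨-y|ψ⟩ = (-1 + 2i) / (√2·3).
P = |-1 + 2i|² / 18 = 5/18.

0.278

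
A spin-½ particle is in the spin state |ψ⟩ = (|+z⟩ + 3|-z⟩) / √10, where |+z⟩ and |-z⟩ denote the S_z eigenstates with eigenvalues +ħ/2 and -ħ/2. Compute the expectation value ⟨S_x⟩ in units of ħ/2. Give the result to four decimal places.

0.6000

⟨σ_x⟩ = 2 Re(a* b)/(|a|²+|b|²) with a = 1, b = 3.
a* b = 3, so ⟨σ_x⟩ = 6/10.
⟨S_x⟩ = (ħ/2)·⟨σ_x⟩.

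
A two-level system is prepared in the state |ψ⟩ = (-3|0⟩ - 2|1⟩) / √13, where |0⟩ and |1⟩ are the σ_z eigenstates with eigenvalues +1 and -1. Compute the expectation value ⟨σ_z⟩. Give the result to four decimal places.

⟨σ_z⟩ = |a|² - |b|² divided by |a|²+|b|², with a, b the |0⟩, |1⟩ amplitudes.
= (9 - 4)/13 = 5/13.

0.3846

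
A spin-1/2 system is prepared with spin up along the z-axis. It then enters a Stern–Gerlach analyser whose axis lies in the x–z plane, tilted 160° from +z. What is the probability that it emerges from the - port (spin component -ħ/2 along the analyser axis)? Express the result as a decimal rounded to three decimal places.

0.970

For spin-½, the probability of finding spin-up along an axis at angle θ to the initial spin direction is cos²(θ/2); spin-down is sin²(θ/2).
θ = 160°, so P = sin²(80°) ≈ 0.970.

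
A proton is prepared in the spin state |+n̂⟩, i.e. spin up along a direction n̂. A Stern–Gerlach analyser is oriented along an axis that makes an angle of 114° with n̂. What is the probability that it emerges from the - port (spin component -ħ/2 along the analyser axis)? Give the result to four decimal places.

0.7034

For spin-½, the probability of finding spin-up along an axis at angle θ to the initial spin direction is cos²(θ/2); spin-down is sin²(θ/2).
θ = 114°, so P = sin²(57°) ≈ 0.7034.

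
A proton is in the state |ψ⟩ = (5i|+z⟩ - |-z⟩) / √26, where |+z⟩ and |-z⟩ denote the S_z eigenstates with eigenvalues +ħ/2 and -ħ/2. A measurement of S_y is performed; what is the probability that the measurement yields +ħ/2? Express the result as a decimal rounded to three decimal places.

0.692

|+y⟩ = (|+z⟩ + i|-z⟩)/√2, so ⟨+y|ψ⟩ = (6i) / (√2·√26).
P = |6i|² / 52 = 36/52.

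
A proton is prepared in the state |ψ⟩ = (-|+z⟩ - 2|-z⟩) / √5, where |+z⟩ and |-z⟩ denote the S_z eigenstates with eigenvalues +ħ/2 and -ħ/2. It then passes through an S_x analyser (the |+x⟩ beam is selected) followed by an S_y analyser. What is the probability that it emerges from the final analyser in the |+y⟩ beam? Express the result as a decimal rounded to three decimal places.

First analyser (S_x): P(|+x⟩) = |⟨+x|ψ⟩|² = 9/10.
After stage 1 the state is |+x⟩; P(|+y⟩) = |⟨+y|+x⟩|² = 1/2.
Joint probability = 9/10 × 1/2 = 0.450.

0.450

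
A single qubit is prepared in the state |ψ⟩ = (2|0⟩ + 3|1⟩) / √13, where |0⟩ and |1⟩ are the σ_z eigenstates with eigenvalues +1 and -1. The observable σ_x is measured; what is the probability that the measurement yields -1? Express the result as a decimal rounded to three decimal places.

0.038

|-x⟩ = (|0⟩ - |1⟩)/√2, so ⟨-x|ψ⟩ = (-1) / (√2·√13).
P = |-1|² / 26 = 1/26.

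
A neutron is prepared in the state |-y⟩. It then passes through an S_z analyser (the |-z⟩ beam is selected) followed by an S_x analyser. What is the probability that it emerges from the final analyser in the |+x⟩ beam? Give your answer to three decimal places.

0.250

First analyser (S_z): from |-y⟩, P(|-z⟩) = 1/2.
After stage 1 the state is |-z⟩; P(|+x⟩) = |⟨+x|-z⟩|² = 1/2.
Joint probability = 1/2 × 1/2 = 0.250.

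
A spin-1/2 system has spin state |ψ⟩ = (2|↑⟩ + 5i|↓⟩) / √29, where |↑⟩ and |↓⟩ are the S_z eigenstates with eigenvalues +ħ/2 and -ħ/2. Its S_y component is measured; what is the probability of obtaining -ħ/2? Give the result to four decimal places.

|-y⟩ = (|↑⟩ - i|↓⟩)/√2, so ⟨-y|ψ⟩ = (-3) / (√2·√29).
P = |-3|² / 58 = 9/58.

0.1552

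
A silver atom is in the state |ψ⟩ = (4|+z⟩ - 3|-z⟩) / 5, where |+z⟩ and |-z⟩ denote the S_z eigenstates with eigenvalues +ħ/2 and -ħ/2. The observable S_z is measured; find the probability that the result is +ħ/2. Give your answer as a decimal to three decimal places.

The +ħ/2 outcome corresponds to |+z⟩. Its amplitude in |ψ⟩ is 4/5.
P = |4|² / 25 = 16/25.

0.640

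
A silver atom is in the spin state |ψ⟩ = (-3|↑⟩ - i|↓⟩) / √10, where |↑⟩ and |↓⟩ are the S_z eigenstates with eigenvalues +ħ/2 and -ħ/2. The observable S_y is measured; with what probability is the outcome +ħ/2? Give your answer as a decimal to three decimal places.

0.800

|+y⟩ = (|↑⟩ + i|↓⟩)/√2, so ⟨+y|ψ⟩ = (-4) / (√2·√10).
P = |-4|² / 20 = 16/20.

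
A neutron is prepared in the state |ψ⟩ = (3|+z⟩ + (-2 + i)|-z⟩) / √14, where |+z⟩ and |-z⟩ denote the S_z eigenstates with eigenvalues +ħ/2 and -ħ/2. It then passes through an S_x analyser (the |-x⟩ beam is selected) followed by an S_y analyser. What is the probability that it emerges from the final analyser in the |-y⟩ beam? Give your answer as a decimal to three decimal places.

0.464

First analyser (S_x): P(|-x⟩) = |⟨-x|ψ⟩|² = 26/28.
After stage 1 the state is |-x⟩; P(|-y⟩) = |⟨-y|-x⟩|² = 1/2.
Joint probability = 26/28 × 1/2 = 0.464.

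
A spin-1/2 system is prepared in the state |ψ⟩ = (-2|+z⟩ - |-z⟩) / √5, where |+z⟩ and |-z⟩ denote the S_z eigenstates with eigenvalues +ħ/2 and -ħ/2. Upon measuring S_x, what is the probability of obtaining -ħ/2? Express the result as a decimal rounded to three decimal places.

|-x⟩ = (|+z⟩ - |-z⟩)/√2, so ⟨-x|ψ⟩ = (-1) / (√2·√5).
P = |-1|² / 10 = 1/10.

0.100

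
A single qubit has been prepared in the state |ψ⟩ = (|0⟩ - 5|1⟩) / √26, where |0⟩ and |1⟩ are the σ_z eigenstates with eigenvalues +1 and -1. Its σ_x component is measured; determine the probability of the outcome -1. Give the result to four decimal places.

|-x⟩ = (|0⟩ - |1⟩)/√2, so ⟨-x|ψ⟩ = (6) / (√2·√26).
P = |6|² / 52 = 36/52.

0.6923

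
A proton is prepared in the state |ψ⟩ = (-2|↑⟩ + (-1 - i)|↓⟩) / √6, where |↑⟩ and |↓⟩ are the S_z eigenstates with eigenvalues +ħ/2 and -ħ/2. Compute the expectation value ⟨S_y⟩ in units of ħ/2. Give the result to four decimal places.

⟨σ_y⟩ = 2 Im(a* b)/(|a|²+|b|²) with a = -2, b = (-1 - i).
a* b = (2 + 2i), so ⟨σ_y⟩ = 4/6.
⟨S_y⟩ = (ħ/2)·⟨σ_y⟩.

0.6667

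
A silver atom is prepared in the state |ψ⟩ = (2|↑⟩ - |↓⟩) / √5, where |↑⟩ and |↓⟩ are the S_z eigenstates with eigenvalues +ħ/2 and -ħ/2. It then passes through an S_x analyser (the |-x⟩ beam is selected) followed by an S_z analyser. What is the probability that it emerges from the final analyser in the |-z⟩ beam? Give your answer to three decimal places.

0.450

First analyser (S_x): P(|-x⟩) = |⟨-x|ψ⟩|² = 9/10.
After stage 1 the state is |-x⟩; P(|-z⟩) = |⟨-z|-x⟩|² = 1/2.
Joint probability = 9/10 × 1/2 = 0.450.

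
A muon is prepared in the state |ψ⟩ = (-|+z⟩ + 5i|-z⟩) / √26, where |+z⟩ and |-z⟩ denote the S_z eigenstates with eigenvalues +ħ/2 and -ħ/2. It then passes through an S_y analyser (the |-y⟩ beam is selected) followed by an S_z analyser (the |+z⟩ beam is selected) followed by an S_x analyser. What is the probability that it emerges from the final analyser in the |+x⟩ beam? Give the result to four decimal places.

0.1731

First analyser (S_y): P(|-y⟩) = |⟨-y|ψ⟩|² = 36/52.
After stage 1 the state is |-y⟩; P(|+z⟩) = |⟨+z|-y⟩|² = 1/2.
After stage 2 the state is |+z⟩; P(|+x⟩) = |⟨+x|+z⟩|² = 1/2.
Joint probability = 36/52 × 1/2 × 1/2 = 0.1731.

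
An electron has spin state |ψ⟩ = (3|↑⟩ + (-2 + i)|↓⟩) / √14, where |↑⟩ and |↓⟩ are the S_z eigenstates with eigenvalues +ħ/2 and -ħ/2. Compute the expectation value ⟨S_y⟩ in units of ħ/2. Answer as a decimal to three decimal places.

0.429

⟨σ_y⟩ = 2 Im(a* b)/(|a|²+|b|²) with a = 3, b = (-2 + i).
a* b = (-6 + 3i), so ⟨σ_y⟩ = 6/14.
⟨S_y⟩ = (ħ/2)·⟨σ_y⟩.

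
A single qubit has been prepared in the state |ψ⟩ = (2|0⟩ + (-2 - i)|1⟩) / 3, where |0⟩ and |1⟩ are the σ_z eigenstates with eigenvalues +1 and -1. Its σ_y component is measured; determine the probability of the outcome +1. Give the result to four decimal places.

0.2778

|+y⟩ = (|0⟩ + i|1⟩)/√2, so ⟨+y|ψ⟩ = (1 + 2i) / (√2·3).
P = |1 + 2i|² / 18 = 5/18.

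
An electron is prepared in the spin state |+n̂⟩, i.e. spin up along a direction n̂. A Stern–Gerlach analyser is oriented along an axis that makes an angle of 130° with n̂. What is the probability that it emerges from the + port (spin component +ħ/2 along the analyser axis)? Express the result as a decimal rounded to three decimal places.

For spin-½, the probability of finding spin-up along an axis at angle θ to the initial spin direction is cos²(θ/2); spin-down is sin²(θ/2).
θ = 130°, so P = cos²(65°) ≈ 0.179.

0.179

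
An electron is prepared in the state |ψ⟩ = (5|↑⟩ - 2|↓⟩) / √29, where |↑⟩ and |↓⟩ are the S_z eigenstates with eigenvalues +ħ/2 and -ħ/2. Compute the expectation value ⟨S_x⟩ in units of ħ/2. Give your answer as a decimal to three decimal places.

-0.690

⟨σ_x⟩ = 2 Re(a* b)/(|a|²+|b|²) with a = 5, b = -2.
a* b = -10, so ⟨σ_x⟩ = -20/29.
⟨S_x⟩ = (ħ/2)·⟨σ_x⟩.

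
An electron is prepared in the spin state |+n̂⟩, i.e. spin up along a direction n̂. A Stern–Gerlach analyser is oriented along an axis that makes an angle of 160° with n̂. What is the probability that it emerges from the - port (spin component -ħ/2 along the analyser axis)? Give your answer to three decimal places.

0.970

For spin-½, the probability of finding spin-up along an axis at angle θ to the initial spin direction is cos²(θ/2); spin-down is sin²(θ/2).
θ = 160°, so P = sin²(80°) ≈ 0.970.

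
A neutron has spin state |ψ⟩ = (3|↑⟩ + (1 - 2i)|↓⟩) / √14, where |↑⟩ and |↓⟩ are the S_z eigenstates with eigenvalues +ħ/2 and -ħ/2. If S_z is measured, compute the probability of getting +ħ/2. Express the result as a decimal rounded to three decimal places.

0.643

The +ħ/2 outcome corresponds to |↑⟩. Its amplitude in |ψ⟩ is 3/√14.
P = |3|² / 14 = 9/14.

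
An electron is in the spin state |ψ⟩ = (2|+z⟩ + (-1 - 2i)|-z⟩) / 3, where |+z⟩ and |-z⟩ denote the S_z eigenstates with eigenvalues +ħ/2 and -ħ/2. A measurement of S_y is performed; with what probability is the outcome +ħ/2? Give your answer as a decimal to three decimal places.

0.056

|+y⟩ = (|+z⟩ + i|-z⟩)/√2, so ⟨+y|ψ⟩ = (i) / (√2·3).
P = |i|² / 18 = 1/18.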